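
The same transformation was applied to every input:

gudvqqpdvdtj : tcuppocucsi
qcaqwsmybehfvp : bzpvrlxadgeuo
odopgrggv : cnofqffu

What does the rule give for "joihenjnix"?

What's happening: delete the first character, then shift every letter 1 place backward in the alphabet (wrapping around).
On "joihenjnix": the first step gives "oihenjnix", and the second then gives "nhgdmimhw".

nhgdmimhw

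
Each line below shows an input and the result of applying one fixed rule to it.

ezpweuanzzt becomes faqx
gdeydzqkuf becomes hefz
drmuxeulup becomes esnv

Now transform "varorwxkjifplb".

Rule — shift every letter 1 place forward in the alphabet (wrapping around), then keep only the first 4 characters.
On "varorwxkjifplb": the first step gives "wbspsxylkjgqmc", and the second then gives "wbsp".

wbsp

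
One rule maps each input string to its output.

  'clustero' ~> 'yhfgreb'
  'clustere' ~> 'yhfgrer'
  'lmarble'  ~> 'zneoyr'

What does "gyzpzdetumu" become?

lmcmqrghzh

What's happening: shift every letter 13 places forward in the alphabet (wrapping around) — i.e. ROT13, then delete the first character.
Applying both steps to "gyzpzdetumu": "tlmcmqrghzh", then "lmcmqrghzh".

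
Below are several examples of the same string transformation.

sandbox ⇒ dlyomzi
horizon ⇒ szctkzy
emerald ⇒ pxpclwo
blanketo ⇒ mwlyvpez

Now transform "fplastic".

Each output is the input with this applied: shift every letter 11 places forward in the alphabet (wrapping around).
Applying that to "fplastic" gives "qawldetn".

qawldetn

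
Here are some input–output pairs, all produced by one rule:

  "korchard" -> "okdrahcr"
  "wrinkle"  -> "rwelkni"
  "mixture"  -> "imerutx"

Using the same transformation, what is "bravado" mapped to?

Each output is the input with this applied: reverse the string, then move the last 2 characters to the front (rotate right by 2).
So "bravado" becomes "rbodava".
(Check on "korchard": → "drahcrok" → "okdrahcr" ✓)

rbodava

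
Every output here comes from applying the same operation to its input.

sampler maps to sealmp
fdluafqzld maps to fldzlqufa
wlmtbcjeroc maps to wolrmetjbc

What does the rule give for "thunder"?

tehdun

What's happening: delete the last character, then take characters alternately from the front and the back (1st, last, 2nd, 2nd-last, ...).
Doing the same to "thunder": "tehdun".
(Check on "fdluafqzld": → "fdluafqzl" → "fldzlqufa" ✓)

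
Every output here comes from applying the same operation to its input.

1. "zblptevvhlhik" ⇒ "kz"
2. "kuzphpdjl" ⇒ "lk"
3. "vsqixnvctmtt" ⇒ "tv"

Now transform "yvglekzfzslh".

hy

The rule is to move the last character to the front, then keep only the first 2 characters.
On "yvglekzfzslh": the first step gives "hyvglekzfzsl", and the second then gives "hy".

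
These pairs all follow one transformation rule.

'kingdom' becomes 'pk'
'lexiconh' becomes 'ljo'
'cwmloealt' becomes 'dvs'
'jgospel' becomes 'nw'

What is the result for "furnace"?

bh

In each case the input is transformed by: shift every letter 7 places forward in the alphabet (wrapping around), then keep one character in every 3, starting at position 2 (positions 2nd, 5th, 8th, ...).
On "furnace": the first step gives "mbyuhjl", and the second then gives "bh".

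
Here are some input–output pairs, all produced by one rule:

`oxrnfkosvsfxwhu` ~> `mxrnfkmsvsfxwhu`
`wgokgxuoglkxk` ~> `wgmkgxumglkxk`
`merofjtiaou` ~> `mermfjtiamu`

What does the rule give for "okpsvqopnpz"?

mkpsvqmpnpz

What's happening: replace every "o" with "m".
So "okpsvqopnpz" becomes "mkpsvqmpnpz".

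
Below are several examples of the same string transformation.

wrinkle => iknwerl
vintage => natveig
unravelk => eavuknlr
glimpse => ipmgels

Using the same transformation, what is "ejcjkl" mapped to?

In each case the input is transformed by: take characters alternately from the front and the back (1st, last, 2nd, 2nd-last, ...), then move the last 3 characters to the front (rotate right by 3).
Working it through for "ejcjkl": intermediate "eljkcj", final "kcjelj".
(Check on "wrinkle": → "werlikn" → "iknwerl" ✓)

kcjelj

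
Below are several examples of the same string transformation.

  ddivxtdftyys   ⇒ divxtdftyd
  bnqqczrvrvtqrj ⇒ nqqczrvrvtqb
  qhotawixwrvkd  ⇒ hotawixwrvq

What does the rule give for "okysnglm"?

The rule is to delete the last 2 characters, then move the first character to the end.
Applying both steps to "okysnglm": "okysng", then "kysngo".

kysngo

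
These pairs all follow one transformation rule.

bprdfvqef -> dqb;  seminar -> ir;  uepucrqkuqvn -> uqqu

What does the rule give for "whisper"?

sr

Looking at the pairs, the operation is to move the first 2 characters to the end (rotate left by 2), then keep one character in every 3, starting at position 2 (positions 2nd, 5th, 8th, ...).
Starting from "whisper": after the first operation, "isperwh"; after the second, "sr".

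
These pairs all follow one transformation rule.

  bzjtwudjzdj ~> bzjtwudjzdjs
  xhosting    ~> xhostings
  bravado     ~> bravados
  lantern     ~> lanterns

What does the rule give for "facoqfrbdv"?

facoqfrbdvs

The rule is to append "s".
On "facoqfrbdv" that produces "facoqfrbdvs".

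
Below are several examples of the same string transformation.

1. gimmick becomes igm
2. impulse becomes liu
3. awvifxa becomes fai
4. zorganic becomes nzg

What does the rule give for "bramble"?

Rule — move the last 3 characters to the front (rotate right by 3), then keep one character in every 3, starting at position 1 (positions 1st, 4th, 7th, ...).
On "bramble": the first step gives "blebram", and the second then gives "bbm".

bbm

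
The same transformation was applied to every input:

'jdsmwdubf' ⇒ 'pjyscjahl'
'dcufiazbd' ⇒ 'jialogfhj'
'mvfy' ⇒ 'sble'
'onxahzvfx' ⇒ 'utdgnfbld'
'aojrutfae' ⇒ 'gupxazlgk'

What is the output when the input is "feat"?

lkgz

Each output is the input with this applied: shift every letter 6 places forward in the alphabet (wrapping around).
So "feat" becomes "lkgz".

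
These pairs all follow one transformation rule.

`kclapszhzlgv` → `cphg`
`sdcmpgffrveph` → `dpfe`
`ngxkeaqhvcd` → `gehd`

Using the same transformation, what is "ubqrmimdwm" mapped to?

bmd

What's happening: keep one character in every 3, starting at position 2 (positions 2nd, 5th, 8th, ...).
On "ubqrmimdwm" that produces "bmd".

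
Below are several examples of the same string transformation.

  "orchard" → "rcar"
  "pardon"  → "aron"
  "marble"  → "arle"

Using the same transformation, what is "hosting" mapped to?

osin

Rule — double every character, then keep one character in every 3, starting at position 3 (positions 3rd, 6th, 9th, ...).
"hosting" → "hhoossttiinngg" → "osin".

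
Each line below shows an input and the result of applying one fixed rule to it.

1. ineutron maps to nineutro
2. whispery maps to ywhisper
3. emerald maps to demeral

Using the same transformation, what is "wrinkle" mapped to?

Looking at the pairs, the operation is to move the last character to the front.
So "wrinkle" becomes "ewrinkl".

ewrinkl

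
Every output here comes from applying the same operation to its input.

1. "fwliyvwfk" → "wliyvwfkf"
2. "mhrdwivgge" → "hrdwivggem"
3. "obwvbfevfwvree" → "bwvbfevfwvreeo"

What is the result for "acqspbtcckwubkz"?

Each output is the input with this applied: move the first character to the end.
Applying that to "acqspbtcckwubkz" gives "cqspbtcckwubkza".

cqspbtcckwubkza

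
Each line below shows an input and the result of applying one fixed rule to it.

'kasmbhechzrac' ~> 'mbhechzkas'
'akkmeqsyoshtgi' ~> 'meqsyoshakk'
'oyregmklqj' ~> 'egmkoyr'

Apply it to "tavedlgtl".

edltav

The transformation: delete the last 3 characters, then move the first 3 characters to the end (rotate left by 3).
For "tavedlgtl", step one produces "tavedl"; step two turns that into "edltav".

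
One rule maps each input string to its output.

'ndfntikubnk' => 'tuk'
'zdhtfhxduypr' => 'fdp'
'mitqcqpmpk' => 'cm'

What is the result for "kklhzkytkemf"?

ztm

Each output is the input with this applied: delete the first 3 characters, then keep one character in every 3, starting at position 2 (positions 2nd, 5th, 8th, ...).
For "kklhzkytkemf", step one produces "hzkytkemf"; step two turns that into "ztm".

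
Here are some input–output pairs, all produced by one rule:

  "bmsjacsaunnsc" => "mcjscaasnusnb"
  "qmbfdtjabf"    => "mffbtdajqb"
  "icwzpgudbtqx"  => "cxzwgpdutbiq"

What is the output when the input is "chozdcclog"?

The pattern: swap the first and last characters, then swap each adjacent pair of characters (1↔2, 3↔4, ...).
On "chozdcclog": the first step gives "ghozdccloc", and the second then gives "hgzocdlcco".
(Check on "icwzpgudbtqx": → "xcwzpgudbtqi" → "cxzwgpdutbiq" ✓)

hgzocdlcco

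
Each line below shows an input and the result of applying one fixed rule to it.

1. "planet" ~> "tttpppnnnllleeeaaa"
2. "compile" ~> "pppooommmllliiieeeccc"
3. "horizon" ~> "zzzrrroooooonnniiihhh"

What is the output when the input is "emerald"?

Looking at the pairs, the operation is to repeat every character 3 times, then sort the characters into reverse alphabetical order.
On "emerald" that produces "rrrmmmllleeeeeedddaaa".

rrrmmmllleeeeeedddaaa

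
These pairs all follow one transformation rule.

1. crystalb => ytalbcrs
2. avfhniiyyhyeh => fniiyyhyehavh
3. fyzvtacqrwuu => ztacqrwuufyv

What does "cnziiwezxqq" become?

ziwezxqqcni

Looking at the pairs, the operation is to move the first 3 characters to the end (rotate left by 3), then swap the first and last characters.
For "cnziiwezxqq", step one produces "iiwezxqqcnz"; step two turns that into "ziwezxqqcni".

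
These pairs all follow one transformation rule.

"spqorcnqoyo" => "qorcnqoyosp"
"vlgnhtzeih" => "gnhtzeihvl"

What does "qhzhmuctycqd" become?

zhmuctycqdqh

Each output is the input with this applied: move the first 2 characters to the end (rotate left by 2).
Doing the same to "qhzhmuctycqd": "zhmuctycqdqh".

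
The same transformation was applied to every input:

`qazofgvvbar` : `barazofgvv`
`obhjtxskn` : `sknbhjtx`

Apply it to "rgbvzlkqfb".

What's happening: delete the first character, then move the last 3 characters to the front (rotate right by 3).
Starting from "rgbvzlkqfb": after the first operation, "gbvzlkqfb"; after the second, "qfbgbvzlk".

qfbgbvzlk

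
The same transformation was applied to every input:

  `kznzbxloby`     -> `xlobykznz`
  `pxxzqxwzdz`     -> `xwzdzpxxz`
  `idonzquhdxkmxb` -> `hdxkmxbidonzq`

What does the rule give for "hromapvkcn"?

pvkcnhrom

The transformation: swap the front and back halves of the string, then delete the last character.
"hromapvkcn" → "pvkcnhroma" → "pvkcnhrom".
(Check on "idonzquhdxkmxb": → "hdxkmxbidonzqu" → "hdxkmxbidonzq" ✓)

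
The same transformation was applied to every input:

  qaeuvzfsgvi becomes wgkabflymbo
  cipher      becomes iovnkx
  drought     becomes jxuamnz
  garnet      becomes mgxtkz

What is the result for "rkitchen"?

xqozinkt

Looking at the pairs, the operation is to shift every letter 6 places forward in the alphabet (wrapping around).
On "rkitchen" that produces "xqozinkt".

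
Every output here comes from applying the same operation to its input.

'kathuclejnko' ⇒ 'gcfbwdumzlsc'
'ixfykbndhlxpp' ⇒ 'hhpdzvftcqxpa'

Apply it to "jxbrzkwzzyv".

What's happening: reverse the string, then shift every letter 8 places backward in the alphabet (wrapping around).
For "jxbrzkwzzyv" the result is "nqrrocrjtpb".
(Check on "ixfykbndhlxpp": → "ppxlhdnbkyfxi" → "hhpdzvftcqxpa" ✓)

nqrrocrjtpb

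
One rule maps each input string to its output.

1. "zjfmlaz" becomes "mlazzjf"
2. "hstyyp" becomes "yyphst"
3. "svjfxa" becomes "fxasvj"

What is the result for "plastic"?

The transformation: move the first 3 characters to the end (rotate left by 3).
Doing the same to "plastic": "sticpla".

sticpla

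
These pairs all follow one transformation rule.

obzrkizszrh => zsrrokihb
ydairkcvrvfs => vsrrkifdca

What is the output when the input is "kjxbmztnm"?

tnmmkjb

The pattern: sort the characters into reverse alphabetical order, then delete the first 2 characters.
"kjxbmztnm" → "zxtnmmkjb" → "tnmmkjb".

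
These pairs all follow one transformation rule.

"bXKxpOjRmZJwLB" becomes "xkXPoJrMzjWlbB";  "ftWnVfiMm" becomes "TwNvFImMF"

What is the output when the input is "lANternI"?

The rule is to move the first character to the end, then flip the case of every letter.
Working it through for "lANternI": intermediate "ANternIl", final "anTERNiL".

anTERNiL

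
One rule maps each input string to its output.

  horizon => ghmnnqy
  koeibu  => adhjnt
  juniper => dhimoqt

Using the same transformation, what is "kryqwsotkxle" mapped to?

djjknpqrsvwx

In each case the input is transformed by: sort the characters into alphabetical order, then shift every letter 1 place backward in the alphabet (wrapping around).
On "kryqwsotkxle": the first step gives "ekkloqrstwxy", and the second then gives "djjknpqrsvwx".
(Check on "horizon": → "hinoorz" → "ghmnnqy" ✓)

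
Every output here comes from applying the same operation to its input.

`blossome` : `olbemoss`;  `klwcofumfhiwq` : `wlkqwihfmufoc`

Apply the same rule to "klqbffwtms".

In each case the input is transformed by: reverse the string, then move the last 3 characters to the front (rotate right by 3).
Working it through for "klqbffwtms": intermediate "smtwffbqlk", final "qlksmtwffb".

qlksmtwffb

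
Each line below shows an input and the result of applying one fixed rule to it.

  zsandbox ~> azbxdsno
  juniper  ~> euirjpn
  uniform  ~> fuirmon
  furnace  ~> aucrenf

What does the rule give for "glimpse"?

esgpiml

The transformation: sort the characters into alphabetical order, then take characters alternately from the front and the back (1st, last, 2nd, 2nd-last, ...).
"glimpse" → "esgpiml".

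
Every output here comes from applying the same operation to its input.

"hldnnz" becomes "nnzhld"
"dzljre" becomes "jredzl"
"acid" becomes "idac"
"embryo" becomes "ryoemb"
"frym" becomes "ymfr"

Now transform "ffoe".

oeff

The transformation: swap the front and back halves of the string.
Doing the same to "ffoe": "oeff".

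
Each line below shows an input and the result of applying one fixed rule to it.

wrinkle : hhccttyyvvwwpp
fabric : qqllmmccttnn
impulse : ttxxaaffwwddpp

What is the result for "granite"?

rrccllyytteepp

The rule is to shift every letter 11 places forward in the alphabet (wrapping around), then double every character.
Starting from "granite": after the first operation, "rclytep"; after the second, "rrccllyytteepp".
(Check on "impulse": → "txafwdp" → "ttxxaaffwwddpp" ✓)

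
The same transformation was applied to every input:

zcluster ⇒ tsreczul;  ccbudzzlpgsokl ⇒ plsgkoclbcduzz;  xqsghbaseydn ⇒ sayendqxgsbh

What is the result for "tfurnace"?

Each output is the input with this applied: swap the front and back halves of the string, then swap each adjacent pair of characters (1↔2, 3↔4, ...).
On "tfurnace": the first step gives "nacetfur", and the second then gives "anecftru".

anecftru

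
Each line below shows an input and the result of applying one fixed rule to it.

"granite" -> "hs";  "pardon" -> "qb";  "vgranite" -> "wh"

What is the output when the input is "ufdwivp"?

vg

Looking at the pairs, the operation is to shift every letter 1 place forward in the alphabet (wrapping around), then keep only the first 2 characters.
For "ufdwivp", step one produces "vgexjwq"; step two turns that into "vg".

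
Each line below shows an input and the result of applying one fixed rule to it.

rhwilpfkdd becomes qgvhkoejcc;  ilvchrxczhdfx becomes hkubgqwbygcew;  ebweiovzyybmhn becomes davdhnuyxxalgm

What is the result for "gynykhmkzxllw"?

The rule is to shift every letter 1 place backward in the alphabet (wrapping around).
So "gynykhmkzxllw" becomes "fxmxjgljywkkv".

fxmxjgljywkkv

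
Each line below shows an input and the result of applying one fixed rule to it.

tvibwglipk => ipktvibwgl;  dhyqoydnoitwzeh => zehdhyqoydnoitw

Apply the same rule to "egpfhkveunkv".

nkvegpfhkveu

Looking at the pairs, the operation is to move the last 3 characters to the front (rotate right by 3).
So "egpfhkveunkv" becomes "nkvegpfhkveu".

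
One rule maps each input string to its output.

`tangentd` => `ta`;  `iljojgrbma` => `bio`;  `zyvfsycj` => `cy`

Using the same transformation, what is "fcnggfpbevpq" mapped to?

Each output is the input with this applied: swap the front and back halves of the string, then keep one character in every 3, starting at position 3 (positions 3rd, 6th, 9th, ...).
"fcnggfpbevpq" → "pbevpqfcnggf" → "eqnf".

eqnf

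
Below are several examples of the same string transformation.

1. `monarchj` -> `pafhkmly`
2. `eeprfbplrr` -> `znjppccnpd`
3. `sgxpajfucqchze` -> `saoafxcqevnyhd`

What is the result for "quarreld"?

Looking at the pairs, the operation is to swap the front and back halves of the string, then shift every letter 2 places backward in the alphabet (wrapping around).
On "quarreld": the first step gives "reldquar", and the second then gives "pcjbosyp".

pcjbosyp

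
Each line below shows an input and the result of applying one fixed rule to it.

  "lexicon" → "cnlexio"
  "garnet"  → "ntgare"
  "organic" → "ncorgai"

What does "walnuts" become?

uswalnt

The transformation: move the last 2 characters to the front (rotate right by 2), then swap the first and last characters.
On "walnuts" that produces "uswalnt".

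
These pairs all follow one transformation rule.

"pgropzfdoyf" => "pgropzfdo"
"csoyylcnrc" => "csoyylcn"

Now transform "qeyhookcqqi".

In each case the input is transformed by: delete the last 2 characters.
Doing the same to "qeyhookcqqi": "qeyhookcq".

qeyhookcq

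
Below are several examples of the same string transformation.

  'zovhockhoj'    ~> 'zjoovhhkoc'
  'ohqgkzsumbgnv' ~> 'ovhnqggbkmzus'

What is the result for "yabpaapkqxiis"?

ysaibipxaqakp

The pattern: take characters alternately from the front and the back (1st, last, 2nd, 2nd-last, ...).
So "yabpaapkqxiis" becomes "ysaibipxaqakp".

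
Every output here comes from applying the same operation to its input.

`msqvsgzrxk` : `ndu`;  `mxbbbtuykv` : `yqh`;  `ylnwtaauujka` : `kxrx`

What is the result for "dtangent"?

In each case the input is transformed by: keep one character in every 3, starting at position 3 (positions 3rd, 6th, 9th, ...), then shift every letter 3 places backward in the alphabet (wrapping around).
On "dtangent": the first step gives "ae", and the second then gives "xb".

xb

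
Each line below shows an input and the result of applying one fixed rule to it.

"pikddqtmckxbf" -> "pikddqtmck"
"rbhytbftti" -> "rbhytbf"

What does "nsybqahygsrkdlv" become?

nsybqahygsrk

The pattern: delete the last 3 characters.
Applying that to "nsybqahygsrkdlv" gives "nsybqahygsrk".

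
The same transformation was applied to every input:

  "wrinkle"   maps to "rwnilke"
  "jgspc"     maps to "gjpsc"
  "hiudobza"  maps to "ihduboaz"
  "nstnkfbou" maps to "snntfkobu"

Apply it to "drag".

rdga

Each output is the input with this applied: swap each adjacent pair of characters (1↔2, 3↔4, ...).
So "drag" becomes "rdga".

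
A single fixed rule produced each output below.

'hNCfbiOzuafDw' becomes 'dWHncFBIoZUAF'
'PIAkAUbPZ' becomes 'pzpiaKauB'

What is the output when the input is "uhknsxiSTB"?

The pattern: flip the case of every letter, then move the last 2 characters to the front (rotate right by 2).
"uhknsxiSTB" → "UHKNSXIstb" → "tbUHKNSXIs".

tbUHKNSXIs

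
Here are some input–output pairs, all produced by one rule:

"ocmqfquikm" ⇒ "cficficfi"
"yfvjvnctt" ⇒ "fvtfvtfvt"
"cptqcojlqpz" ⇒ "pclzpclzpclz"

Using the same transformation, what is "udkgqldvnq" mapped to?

dqvdqvdqv

The rule is to keep one character in every 3, starting at position 2 (positions 2nd, 5th, 8th, ...), then write the whole string 3 times in a row.
Applying both steps to "udkgqldvnq": "dqv", then "dqvdqvdqv".
(Check on "cptqcojlqpz": → "pclz" → "pclzpclzpclz" ✓)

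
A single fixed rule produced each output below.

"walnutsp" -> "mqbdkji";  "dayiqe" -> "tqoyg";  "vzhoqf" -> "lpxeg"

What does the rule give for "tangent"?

jqdwud

Looking at the pairs, the operation is to delete the last character, then shift every letter 10 places backward in the alphabet (wrapping around).
Applying that to "tangent" gives "jqdwud".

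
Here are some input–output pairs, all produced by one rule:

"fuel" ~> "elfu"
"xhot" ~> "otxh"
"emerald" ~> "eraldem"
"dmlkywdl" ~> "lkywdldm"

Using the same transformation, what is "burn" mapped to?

The transformation: move the first 2 characters to the end (rotate left by 2).
So "burn" becomes "rnbu".

rnbu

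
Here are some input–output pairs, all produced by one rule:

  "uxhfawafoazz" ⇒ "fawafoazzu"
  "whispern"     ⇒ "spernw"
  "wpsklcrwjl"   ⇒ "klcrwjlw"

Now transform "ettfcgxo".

fcgxoe

In each case the input is transformed by: move the first character to the end, then delete the first 2 characters.
Starting from "ettfcgxo": after the first operation, "ttfcgxoe"; after the second, "fcgxoe".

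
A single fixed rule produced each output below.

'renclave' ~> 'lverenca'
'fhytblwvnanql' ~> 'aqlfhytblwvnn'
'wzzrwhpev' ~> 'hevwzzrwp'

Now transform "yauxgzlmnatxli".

tliyauxgzlmnax

Looking at the pairs, the operation is to move the last 3 characters to the front (rotate right by 3), then swap the first and last characters.
"yauxgzlmnatxli" → "xliyauxgzlmnat" → "tliyauxgzlmnax".
(Check on "fhytblwvnanql": → "nqlfhytblwvna" → "aqlfhytblwvnn" ✓)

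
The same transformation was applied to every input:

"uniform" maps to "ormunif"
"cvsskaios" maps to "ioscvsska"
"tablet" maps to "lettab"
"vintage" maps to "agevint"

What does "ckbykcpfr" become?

The transformation: move the last 3 characters to the front (rotate right by 3).
For "ckbykcpfr" the result is "pfrckbykc".

pfrckbykc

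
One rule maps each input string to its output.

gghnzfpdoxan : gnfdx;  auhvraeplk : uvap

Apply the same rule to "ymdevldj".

The rule is to delete the last 2 characters, then keep every other character starting from the second (positions 2nd, 4th, 6th, ...).
So "ymdevldj" becomes "mel".

mel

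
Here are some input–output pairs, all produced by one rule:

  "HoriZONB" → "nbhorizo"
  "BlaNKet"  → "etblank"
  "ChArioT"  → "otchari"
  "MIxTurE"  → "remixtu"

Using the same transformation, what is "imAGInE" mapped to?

The rule is to move the last 2 characters to the front (rotate right by 2), then convert every letter to lowercase.
Applying that to "imAGInE" gives "neimagi".

neimagi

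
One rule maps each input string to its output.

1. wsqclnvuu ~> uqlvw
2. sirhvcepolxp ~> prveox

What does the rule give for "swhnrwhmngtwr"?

rhrhnts

The rule is to swap the first and last characters, then keep every other character starting from the first (positions 1st, 3rd, 5th, ...).
"swhnrwhmngtwr" → "rwhnrwhmngtws" → "rhrhnts".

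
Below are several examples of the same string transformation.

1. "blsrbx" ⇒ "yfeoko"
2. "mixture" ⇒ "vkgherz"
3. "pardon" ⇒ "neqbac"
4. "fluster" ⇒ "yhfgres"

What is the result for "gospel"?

bfcryt

What's happening: shift every letter 13 places forward in the alphabet (wrapping around) — i.e. ROT13, then move the first character to the end.
"gospel" → "tbfcry" → "bfcryt".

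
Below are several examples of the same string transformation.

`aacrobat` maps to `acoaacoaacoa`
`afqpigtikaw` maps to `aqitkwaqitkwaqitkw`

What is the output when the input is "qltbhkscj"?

Rule — keep every other character starting from the first (positions 1st, 3rd, 5th, ...), then write the whole string 3 times in a row.
Applying both steps to "qltbhkscj": "qthsj", then "qthsjqthsjqthsj".

qthsjqthsjqthsj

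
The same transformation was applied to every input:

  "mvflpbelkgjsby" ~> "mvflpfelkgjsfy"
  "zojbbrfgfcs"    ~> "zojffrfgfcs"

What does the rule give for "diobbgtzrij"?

dioffgtzrij

Looking at the pairs, the operation is to replace every "b" with "f".
Doing the same to "diobbgtzrij": "dioffgtzrij".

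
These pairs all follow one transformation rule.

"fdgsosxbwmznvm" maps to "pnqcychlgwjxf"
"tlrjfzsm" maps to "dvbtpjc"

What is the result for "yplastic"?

In each case the input is transformed by: delete the last character, then shift every letter 10 places forward in the alphabet (wrapping around).
Working it through for "yplastic": intermediate "yplasti", final "izvkcds".
(Check on "fdgsosxbwmznvm": → "fdgsosxbwmznv" → "pnqcychlgwjxf" ✓)

izvkcds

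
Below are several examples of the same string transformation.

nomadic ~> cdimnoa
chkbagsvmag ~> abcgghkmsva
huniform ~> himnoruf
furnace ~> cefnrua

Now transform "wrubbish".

The pattern: sort the characters into alphabetical order, then move the first character to the end.
"wrubbish" → "bbhirsuw" → "bhirsuwb".

bhirsuwb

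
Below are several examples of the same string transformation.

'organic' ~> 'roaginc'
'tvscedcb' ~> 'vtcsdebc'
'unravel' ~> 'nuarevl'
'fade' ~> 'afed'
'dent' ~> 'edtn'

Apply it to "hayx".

Looking at the pairs, the operation is to swap each adjacent pair of characters (1↔2, 3↔4, ...).
On "hayx" that produces "ahxy".

ahxy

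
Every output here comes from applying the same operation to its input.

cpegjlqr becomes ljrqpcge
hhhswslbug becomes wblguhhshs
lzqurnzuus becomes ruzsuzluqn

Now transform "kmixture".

The transformation: swap each adjacent pair of characters (1↔2, 3↔4, ...), then swap the front and back halves of the string.
Starting from "kmixture": after the first operation, "mkxiuter"; after the second, "utermkxi".

utermkxi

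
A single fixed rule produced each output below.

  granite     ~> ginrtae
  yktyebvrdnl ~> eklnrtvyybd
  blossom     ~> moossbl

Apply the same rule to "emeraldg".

Looking at the pairs, the operation is to sort the characters into alphabetical order, then move the first 2 characters to the end (rotate left by 2).
Working it through for "emeraldg": intermediate "adeeglmr", final "eeglmrad".

eeglmrad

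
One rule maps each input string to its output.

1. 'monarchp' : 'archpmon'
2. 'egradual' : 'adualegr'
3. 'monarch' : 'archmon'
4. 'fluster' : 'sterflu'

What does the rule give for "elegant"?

gantele

In each case the input is transformed by: move the first 3 characters to the end (rotate left by 3).
For "elegant" the result is "gantele".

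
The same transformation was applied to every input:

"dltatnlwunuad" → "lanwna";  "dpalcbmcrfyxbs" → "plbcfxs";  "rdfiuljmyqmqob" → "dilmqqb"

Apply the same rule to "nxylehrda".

In each case the input is transformed by: keep every other character starting from the second (positions 2nd, 4th, 6th, ...).
So "nxylehrda" becomes "xlhd".

xlhd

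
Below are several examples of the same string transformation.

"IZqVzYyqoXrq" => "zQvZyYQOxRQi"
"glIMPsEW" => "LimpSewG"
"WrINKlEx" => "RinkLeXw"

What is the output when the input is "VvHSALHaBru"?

VhsalhAbRUv

Looking at the pairs, the operation is to move the first character to the end, then flip the case of every letter.
"VvHSALHaBru" → "VhsalhAbRUv".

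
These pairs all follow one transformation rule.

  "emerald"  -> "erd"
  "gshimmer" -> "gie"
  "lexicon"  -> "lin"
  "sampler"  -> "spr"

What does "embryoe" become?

ere

Each output is the input with this applied: keep one character in every 3, starting at position 1 (positions 1st, 4th, 7th, ...).
Doing the same to "embryoe": "ere".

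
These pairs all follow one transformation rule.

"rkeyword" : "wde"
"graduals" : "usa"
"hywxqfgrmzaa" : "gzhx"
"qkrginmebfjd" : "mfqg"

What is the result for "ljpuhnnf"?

The rule is to swap the front and back halves of the string, then keep one character in every 3, starting at position 1 (positions 1st, 4th, 7th, ...).
On "ljpuhnnf": the first step gives "hnnfljpu", and the second then gives "hfp".

hfp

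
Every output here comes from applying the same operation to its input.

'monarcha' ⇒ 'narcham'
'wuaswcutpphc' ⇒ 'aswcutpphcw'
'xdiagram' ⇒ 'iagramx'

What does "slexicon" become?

exicons

The rule is to move the first character to the end, then delete the first character.
So "slexicon" becomes "exicons".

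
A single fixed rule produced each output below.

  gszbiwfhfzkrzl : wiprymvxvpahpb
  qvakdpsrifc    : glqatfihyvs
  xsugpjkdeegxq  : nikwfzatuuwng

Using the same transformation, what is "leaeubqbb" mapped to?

In each case the input is transformed by: shift every letter 10 places backward in the alphabet (wrapping around).
So "leaeubqbb" becomes "buqukrgrr".

buqukrgrr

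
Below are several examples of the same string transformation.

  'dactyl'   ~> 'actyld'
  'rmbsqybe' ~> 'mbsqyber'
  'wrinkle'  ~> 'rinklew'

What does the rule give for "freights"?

reightsf

What's happening: move the first character to the end.
Doing the same to "freights": "reightsf".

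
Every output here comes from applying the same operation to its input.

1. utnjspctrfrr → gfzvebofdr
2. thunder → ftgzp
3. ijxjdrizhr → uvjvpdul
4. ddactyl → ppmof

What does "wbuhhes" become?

Rule — delete the last 2 characters, then shift every letter 12 places forward in the alphabet (wrapping around).
Working it through for "wbuhhes": intermediate "wbuhh", final "ingtt".

ingtt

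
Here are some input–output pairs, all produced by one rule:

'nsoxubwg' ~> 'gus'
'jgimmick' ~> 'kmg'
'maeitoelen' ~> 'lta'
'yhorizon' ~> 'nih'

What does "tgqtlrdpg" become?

plg

The rule is to keep one character in every 3, starting at position 2 (positions 2nd, 5th, 8th, ...), then reverse the string.
Starting from "tgqtlrdpg": after the first operation, "glp"; after the second, "plg".
(Check on "jgimmick": → "gmk" → "kmg" ✓)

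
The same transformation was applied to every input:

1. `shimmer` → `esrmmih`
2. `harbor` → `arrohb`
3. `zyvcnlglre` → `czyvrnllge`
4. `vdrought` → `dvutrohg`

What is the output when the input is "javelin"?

avnljie

Rule — sort the characters into reverse alphabetical order, then move the last character to the front.
Starting from "javelin": after the first operation, "vnljiea"; after the second, "avnljie".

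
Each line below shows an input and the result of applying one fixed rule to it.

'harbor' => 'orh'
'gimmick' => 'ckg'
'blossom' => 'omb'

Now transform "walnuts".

The transformation: move the last 2 characters to the front (rotate right by 2), then keep only the first 3 characters.
For "walnuts", step one produces "tswalnu"; step two turns that into "tsw".

tsw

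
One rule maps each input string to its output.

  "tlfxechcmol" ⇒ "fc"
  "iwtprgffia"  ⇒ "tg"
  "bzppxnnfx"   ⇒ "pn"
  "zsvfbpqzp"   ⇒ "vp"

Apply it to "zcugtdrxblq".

Rule — keep one character in every 3, starting at position 3 (positions 3rd, 6th, 9th, ...), then delete the last character.
Applying both steps to "zcugtdrxblq": "udb", then "ud".
(Check on "zsvfbpqzp": → "vpp" → "vp" ✓)

ud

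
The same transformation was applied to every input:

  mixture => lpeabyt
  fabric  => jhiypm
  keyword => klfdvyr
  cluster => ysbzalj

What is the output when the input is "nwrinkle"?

ldypursu

The transformation: shift every letter 7 places forward in the alphabet (wrapping around), then swap the first and last characters.
On "nwrinkle": the first step gives "udypursl", and the second then gives "ldypursu".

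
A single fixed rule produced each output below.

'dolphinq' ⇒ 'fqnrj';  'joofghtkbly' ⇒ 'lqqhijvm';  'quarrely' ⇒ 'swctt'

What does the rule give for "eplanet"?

grnc

The rule is to delete the last 3 characters, then shift every letter 2 places forward in the alphabet (wrapping around).
On "eplanet": the first step gives "epla", and the second then gives "grnc".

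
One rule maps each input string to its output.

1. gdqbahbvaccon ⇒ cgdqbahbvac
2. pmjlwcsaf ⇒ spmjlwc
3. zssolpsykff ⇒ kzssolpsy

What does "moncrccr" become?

cmoncr

Each output is the input with this applied: delete the last 2 characters, then move the last character to the front.
Doing the same to "moncrccr": "cmoncr".
(Check on "zssolpsykff": → "zssolpsyk" → "kzssolpsy" ✓)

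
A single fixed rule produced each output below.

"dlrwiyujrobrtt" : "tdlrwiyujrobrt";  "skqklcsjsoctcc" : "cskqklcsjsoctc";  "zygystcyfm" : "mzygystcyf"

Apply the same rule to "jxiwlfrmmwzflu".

ujxiwlfrmmwzfl

Looking at the pairs, the operation is to move the last character to the front.
Applying that to "jxiwlfrmmwzflu" gives "ujxiwlfrmmwzfl".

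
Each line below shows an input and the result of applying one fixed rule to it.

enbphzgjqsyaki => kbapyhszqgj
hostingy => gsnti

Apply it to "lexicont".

The rule is to take characters alternately from the front and the back (1st, last, 2nd, 2nd-last, ...), then delete the first 3 characters.
Starting from "lexicont": after the first operation, "ltenxoic"; after the second, "nxoic".

nxoic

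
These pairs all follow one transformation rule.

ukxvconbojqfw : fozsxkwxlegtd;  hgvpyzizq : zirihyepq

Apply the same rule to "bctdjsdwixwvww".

Each output is the input with this applied: shift every letter 9 places forward in the alphabet (wrapping around), then reverse the string.
Starting from "bctdjsdwixwvww": after the first operation, "klcmsbmfrgfeff"; after the second, "ffefgrfmbsmclk".

ffefgrfmbsmclk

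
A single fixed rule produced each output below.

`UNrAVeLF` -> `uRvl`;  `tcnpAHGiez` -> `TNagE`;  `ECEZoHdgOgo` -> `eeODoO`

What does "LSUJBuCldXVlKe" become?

Looking at the pairs, the operation is to flip the case of every letter, then keep every other character starting from the first (positions 1st, 3rd, 5th, ...).
Working it through for "LSUJBuCldXVlKe": intermediate "lsujbUcLDxvLkE", final "lubcDvk".

lubcDvk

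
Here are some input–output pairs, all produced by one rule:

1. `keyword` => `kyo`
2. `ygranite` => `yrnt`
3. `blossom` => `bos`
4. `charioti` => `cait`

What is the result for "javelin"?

jvl

The rule is to move the last character to the front, then keep every other character starting from the second (positions 2nd, 4th, 6th, ...).
Applying both steps to "javelin": "njaveli", then "jvl".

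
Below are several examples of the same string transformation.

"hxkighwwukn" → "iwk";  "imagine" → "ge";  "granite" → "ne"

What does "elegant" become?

Looking at the pairs, the operation is to move the first character to the end, then keep one character in every 3, starting at position 3 (positions 3rd, 6th, 9th, ...).
Working it through for "elegant": intermediate "legante", final "gt".

gt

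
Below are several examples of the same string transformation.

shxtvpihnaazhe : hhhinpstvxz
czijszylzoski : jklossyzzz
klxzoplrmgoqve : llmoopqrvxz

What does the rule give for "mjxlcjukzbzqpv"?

jklmpquvxzz

The rule is to sort the characters into alphabetical order, then delete the first 3 characters.
"mjxlcjukzbzqpv" → "jklmpquvxzz".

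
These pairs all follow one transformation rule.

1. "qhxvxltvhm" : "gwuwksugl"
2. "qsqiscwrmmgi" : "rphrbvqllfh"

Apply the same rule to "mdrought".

cqntfgs

Each output is the input with this applied: shift every letter 1 place backward in the alphabet (wrapping around), then delete the first character.
For "mdrought", step one produces "lcqntfgs"; step two turns that into "cqntfgs".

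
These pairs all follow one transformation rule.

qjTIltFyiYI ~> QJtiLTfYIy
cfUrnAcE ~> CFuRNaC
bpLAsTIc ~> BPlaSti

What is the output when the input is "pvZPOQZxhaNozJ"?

In each case the input is transformed by: delete the last character, then flip the case of every letter.
Starting from "pvZPOQZxhaNozJ": after the first operation, "pvZPOQZxhaNoz"; after the second, "PVzpoqzXHAnOZ".

PVzpoqzXHAnOZ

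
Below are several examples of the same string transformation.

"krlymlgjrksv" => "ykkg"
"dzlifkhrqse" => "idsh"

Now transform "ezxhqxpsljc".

hejp

What's happening: keep one character in every 3, starting at position 1 (positions 1st, 4th, 7th, ...), then swap each adjacent pair of characters (1↔2, 3↔4, ...).
For "ezxhqxpsljc" the result is "hejp".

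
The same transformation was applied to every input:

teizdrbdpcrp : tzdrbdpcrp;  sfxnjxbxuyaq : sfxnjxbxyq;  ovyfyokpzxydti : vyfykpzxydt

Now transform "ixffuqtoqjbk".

Rule — remove every vowel.
Applying that to "ixffuqtoqjbk" gives "xffqtqjbk".

xffqtqjbk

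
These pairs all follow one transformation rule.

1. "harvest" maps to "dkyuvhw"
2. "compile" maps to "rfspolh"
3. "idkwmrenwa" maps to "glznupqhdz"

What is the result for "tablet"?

Rule — shift every letter 3 places forward in the alphabet (wrapping around), then swap each adjacent pair of characters (1↔2, 3↔4, ...).
Starting from "tablet": after the first operation, "wdeohw"; after the second, "dwoewh".

dwoewh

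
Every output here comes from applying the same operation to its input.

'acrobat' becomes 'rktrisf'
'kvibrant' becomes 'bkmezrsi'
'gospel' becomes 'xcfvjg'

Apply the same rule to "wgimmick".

What's happening: take characters alternately from the front and the back (1st, last, 2nd, 2nd-last, ...), then shift every letter 9 places backward in the alphabet (wrapping around).
For "wgimmick", step one produces "wkgciimm"; step two turns that into "nbxtzzdd".

nbxtzzdd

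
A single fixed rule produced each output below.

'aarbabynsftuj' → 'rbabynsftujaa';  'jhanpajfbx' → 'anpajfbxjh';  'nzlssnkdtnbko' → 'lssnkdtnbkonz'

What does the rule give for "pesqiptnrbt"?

sqiptnrbtpe

The transformation: move the first 2 characters to the end (rotate left by 2).
On "pesqiptnrbt" that produces "sqiptnrbtpe".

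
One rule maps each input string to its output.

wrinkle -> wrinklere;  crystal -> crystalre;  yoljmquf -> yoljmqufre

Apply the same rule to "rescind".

What's happening: append "re".
Doing the same to "rescind": "rescindre".

rescindre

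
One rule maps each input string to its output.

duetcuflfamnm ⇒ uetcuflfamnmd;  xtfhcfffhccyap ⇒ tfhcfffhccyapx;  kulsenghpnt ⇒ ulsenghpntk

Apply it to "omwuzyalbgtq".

In each case the input is transformed by: move the first character to the end.
Applying that to "omwuzyalbgtq" gives "mwuzyalbgtqo".

mwuzyalbgtqo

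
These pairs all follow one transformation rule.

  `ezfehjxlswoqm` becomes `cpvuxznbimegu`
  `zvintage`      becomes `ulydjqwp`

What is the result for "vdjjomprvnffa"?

Rule — swap the first and last characters, then shift every letter 10 places backward in the alphabet (wrapping around).
Working it through for "vdjjomprvnffa": intermediate "adjjomprvnffv", final "qtzzecfhldvvl".

qtzzecfhldvvl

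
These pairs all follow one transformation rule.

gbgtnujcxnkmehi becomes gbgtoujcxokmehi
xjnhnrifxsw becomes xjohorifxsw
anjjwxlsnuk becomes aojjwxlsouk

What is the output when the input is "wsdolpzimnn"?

Each output is the input with this applied: replace every "n" with "o".
On "wsdolpzimnn" that produces "wsdolpzimoo".

wsdolpzimoo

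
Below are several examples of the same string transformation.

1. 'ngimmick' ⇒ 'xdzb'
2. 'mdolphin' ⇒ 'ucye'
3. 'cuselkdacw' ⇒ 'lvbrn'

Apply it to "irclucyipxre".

Looking at the pairs, the operation is to shift every letter 9 places backward in the alphabet (wrapping around), then keep every other character starting from the second (positions 2nd, 4th, 6th, ...).
Starting from "irclucyipxre": after the first operation, "zitcltpzgoiv"; after the second, "ictzov".

ictzov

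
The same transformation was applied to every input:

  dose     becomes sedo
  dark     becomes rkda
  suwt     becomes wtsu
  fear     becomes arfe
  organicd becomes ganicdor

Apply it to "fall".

Each output is the input with this applied: move the first 2 characters to the end (rotate left by 2).
For "fall" the result is "llfa".

llfa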